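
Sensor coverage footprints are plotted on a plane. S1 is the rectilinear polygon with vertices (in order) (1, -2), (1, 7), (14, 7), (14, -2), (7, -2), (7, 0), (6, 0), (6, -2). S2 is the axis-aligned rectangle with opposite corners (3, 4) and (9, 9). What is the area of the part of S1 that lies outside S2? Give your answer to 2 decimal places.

|S1| = 115, |S1∩S2| = 18.
|S1 ∖ S2| = |S1| − |S1∩S2| = 115 − 18 = 97.00.

97.00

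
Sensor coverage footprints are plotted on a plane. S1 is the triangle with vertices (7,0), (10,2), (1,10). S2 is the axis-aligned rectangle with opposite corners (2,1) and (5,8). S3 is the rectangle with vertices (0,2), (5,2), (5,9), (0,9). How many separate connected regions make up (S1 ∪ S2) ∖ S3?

3

(S1 ∪ S2) ∖ S3 splits into 3 disjoint pieces (area 14.7778, area 3, area 0.2625).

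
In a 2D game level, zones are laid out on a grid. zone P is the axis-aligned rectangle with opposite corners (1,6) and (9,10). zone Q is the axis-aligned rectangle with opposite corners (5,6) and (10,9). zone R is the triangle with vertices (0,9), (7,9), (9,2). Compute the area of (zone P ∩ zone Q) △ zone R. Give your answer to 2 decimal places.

21.93

|zone P ∩ zone Q| = 12.
|(zone P ∩ zone Q) ∩ zone R| = 7.2857.
|(zone P ∩ zone Q) △ zone R| = 12 + 24.5 − 14.5714 = 21.93.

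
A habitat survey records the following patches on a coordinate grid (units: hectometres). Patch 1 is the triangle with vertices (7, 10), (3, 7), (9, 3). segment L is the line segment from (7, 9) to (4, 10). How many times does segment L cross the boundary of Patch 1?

The segment meets the boundary at (6.077,9.308).

1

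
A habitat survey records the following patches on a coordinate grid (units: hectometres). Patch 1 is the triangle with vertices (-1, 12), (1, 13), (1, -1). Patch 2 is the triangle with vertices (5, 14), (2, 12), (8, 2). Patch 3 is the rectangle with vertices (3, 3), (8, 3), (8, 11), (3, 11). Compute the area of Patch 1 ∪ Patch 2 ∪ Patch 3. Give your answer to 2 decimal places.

61.13

By inclusion–exclusion:
Individual areas: |Patch 1| = 14, |Patch 2| = 21, |Patch 3| = 40.
|Patch 1∩Patch 2| = 0.
|Patch 1∩Patch 3| = 0.
|Patch 2∩Patch 3| = 13.8667.
|Patch 1∩Patch 2∩Patch 3| = 0.
|Patch 1 ∪ Patch 2 ∪ Patch 3| = 75 − 13.8667 + 0 = 61.13.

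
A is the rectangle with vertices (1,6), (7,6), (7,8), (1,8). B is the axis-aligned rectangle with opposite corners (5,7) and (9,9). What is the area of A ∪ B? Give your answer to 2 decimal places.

18.00

By inclusion–exclusion:
Individual areas: |A| = 12, |B| = 8.
|A∩B|: x∈[5,7], y∈[7,8] → 2·1 = 2.
|A ∪ B| = 20 − 2 = 18.00.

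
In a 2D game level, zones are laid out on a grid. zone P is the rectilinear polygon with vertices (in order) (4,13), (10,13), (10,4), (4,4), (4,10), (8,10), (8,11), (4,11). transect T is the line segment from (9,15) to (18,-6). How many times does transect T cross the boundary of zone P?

2

The segment meets the boundary at (10,12.667), (9.857,13).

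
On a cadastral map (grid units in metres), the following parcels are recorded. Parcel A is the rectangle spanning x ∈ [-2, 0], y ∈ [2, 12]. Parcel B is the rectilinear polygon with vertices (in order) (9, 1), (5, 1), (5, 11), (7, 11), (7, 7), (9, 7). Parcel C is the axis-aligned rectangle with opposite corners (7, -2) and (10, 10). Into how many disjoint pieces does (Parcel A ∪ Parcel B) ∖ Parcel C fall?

(Parcel A ∪ Parcel B) ∖ Parcel C splits into 2 disjoint pieces (area 20, area 20).

2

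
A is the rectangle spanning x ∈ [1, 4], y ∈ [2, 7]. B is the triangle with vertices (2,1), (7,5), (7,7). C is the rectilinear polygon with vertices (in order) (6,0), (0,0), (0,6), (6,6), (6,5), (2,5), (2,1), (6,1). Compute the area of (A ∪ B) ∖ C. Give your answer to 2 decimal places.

13.14

|A ∪ B| = 19.4083.
|(A ∪ B) ∩ C| = 6.2667.
|(A ∪ B) ∖ C| = 19.4083 − 6.2667 = 13.14.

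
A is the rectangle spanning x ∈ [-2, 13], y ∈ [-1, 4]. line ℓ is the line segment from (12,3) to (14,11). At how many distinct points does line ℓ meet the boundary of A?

The segment meets the boundary at (12.25,4).

1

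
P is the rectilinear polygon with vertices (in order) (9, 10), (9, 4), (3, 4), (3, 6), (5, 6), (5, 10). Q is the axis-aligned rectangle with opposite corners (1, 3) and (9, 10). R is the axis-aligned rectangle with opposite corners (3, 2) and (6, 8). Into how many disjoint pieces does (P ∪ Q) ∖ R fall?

1

(P ∪ Q) ∖ R is a single connected region.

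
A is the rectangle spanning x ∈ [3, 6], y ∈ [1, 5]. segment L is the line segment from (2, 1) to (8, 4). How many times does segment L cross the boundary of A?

The segment meets the boundary at (3,1.5), (6,3).

2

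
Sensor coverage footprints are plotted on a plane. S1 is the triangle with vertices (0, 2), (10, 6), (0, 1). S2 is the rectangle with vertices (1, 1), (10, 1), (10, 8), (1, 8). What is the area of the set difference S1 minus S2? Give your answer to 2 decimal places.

|S1| = 5, |S1∩S2| = 4.05.
|S1 ∖ S2| = |S1| − |S1∩S2| = 5 − 4.05 = 0.95.

0.95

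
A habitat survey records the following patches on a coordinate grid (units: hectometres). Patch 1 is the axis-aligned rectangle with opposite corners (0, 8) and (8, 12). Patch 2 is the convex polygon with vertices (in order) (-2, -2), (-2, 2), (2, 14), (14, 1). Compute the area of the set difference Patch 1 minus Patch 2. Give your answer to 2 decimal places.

|Patch 1| = 32, |Patch 1∩Patch 2| = 20.1026.
|Patch 1 ∖ Patch 2| = |Patch 1| − |Patch 1∩Patch 2| = 32 − 20.1026 = 11.90.

11.90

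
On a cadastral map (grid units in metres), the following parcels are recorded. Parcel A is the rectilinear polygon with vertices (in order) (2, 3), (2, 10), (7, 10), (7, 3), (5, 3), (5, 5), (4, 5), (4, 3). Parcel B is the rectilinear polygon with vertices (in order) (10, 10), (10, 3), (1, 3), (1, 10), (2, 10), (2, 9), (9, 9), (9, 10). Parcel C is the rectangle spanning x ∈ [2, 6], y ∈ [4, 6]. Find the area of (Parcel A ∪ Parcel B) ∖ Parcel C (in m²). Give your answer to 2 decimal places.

53.00

|Parcel A ∪ Parcel B| = 61.
|(Parcel A ∪ Parcel B) ∩ Parcel C| = 8.
|(Parcel A ∪ Parcel B) ∖ Parcel C| = 61 − 8 = 53.00.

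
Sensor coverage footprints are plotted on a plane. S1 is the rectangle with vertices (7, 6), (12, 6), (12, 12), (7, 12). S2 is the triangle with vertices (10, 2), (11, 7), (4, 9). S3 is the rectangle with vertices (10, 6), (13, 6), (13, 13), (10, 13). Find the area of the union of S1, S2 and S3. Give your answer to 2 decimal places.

By inclusion–exclusion:
Individual areas: |S1| = 30, |S2| = 18.5, |S3| = 21.
|S1∩S2| = 6.1857.
|S1∩S3|: x∈[10,12], y∈[6,12] → 2·6 = 12.
|S2∩S3| = 1.0429.
|S1∩S2∩S3| = 1.0429.
|S1 ∪ S2 ∪ S3| = 69.5 − 19.2286 + 1.0429 = 51.31.

51.31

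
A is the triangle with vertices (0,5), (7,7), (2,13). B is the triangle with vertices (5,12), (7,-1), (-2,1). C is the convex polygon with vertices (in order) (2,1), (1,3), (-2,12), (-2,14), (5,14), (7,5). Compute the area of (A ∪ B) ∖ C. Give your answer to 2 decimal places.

|A ∪ B| = 69.9987.
|(A ∪ B) ∩ C| = 45.9299.
|(A ∪ B) ∖ C| = 69.9987 − 45.9299 = 24.07.

24.07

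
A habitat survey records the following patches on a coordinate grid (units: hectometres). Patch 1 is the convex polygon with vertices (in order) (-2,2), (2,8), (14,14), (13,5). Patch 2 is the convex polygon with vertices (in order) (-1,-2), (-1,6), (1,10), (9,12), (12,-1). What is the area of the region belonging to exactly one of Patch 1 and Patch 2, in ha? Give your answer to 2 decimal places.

109.63

|Patch 1| = 90, |Patch 2| = 140, |Patch 1∩Patch 2| = 60.1844.
|Patch 1 △ Patch 2| = |Patch 1| + |Patch 2| − 2·|Patch 1∩Patch 2| = 90 + 140 − 120.3689 = 109.63.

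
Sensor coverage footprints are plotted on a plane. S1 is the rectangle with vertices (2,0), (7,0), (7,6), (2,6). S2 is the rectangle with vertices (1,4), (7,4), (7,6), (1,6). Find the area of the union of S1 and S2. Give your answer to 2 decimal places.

By inclusion–exclusion:
Individual areas: |S1| = 30, |S2| = 12.
|S1∩S2|: x∈[2,7], y∈[4,6] → 5·2 = 10.
|S1 ∪ S2| = 42 − 10 = 32.00.

32.00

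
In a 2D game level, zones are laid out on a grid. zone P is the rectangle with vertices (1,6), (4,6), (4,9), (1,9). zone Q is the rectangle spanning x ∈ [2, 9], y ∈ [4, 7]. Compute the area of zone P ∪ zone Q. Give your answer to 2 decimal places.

28.00

By inclusion–exclusion:
Individual areas: |zone P| = 9, |zone Q| = 21.
|zone P∩zone Q|: x∈[2,4], y∈[6,7] → 2·1 = 2.
|zone P ∪ zone Q| = 30 − 2 = 28.00.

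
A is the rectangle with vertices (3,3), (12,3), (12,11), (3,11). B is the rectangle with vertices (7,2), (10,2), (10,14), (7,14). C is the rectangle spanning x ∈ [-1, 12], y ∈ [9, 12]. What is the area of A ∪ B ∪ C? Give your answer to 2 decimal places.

By inclusion–exclusion:
Individual areas: |A| = 72, |B| = 36, |C| = 39.
|A∩B|: x∈[7,10], y∈[3,11] → 3·8 = 24.
|A∩C|: x∈[3,12], y∈[9,11] → 9·2 = 18.
|B∩C|: x∈[7,10], y∈[9,12] → 3·3 = 9.
|A∩B∩C| = 6.
|A ∪ B ∪ C| = 147 − 51 + 6 = 102.00.

102.00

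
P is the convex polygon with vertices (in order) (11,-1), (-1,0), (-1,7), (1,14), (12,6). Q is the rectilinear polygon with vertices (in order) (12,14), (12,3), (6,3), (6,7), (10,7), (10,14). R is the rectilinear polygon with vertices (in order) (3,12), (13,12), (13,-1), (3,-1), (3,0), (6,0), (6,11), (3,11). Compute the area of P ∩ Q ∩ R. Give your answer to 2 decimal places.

22.81

The intersection is the polygon with vertices (11.571,3), (6,3), (6,7), (10,7), (10,7.455), (12,6).
By the shoelace formula its area is 22.81.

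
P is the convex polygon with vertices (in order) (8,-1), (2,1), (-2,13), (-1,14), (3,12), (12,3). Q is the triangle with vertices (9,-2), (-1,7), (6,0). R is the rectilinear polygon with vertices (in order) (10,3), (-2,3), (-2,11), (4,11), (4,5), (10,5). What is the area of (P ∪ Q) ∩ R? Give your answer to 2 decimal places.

44.11

|P ∪ Q| = 101.3817.
|(P ∪ Q) ∩ R| = 44.11.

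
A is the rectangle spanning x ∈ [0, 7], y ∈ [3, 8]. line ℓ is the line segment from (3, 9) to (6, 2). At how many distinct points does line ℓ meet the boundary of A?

The segment meets the boundary at (5.571,3), (3.429,8).

2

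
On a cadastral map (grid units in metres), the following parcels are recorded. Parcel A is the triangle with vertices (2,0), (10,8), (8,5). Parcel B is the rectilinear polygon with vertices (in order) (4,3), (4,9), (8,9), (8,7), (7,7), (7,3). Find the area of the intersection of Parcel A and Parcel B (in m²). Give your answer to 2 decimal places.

1.18

The intersection is the polygon with vertices (7,5), (7,4.167), (5.6,3), (5,3).
By the shoelace formula its area is 1.18.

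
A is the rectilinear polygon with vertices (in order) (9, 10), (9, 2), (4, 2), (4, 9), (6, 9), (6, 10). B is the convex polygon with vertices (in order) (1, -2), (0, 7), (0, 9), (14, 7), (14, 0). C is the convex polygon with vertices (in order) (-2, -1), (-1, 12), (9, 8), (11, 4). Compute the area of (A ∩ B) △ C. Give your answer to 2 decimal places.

|A ∩ B| = 30.3571.
|(A ∩ B) ∩ C| = 28.3879.
|(A ∩ B) △ C| = 30.3571 + 98 − 56.7758 = 71.58.

71.58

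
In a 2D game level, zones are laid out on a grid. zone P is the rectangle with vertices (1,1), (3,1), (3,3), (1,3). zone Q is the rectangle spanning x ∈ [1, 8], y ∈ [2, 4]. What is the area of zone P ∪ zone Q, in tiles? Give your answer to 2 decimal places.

16.00

By inclusion–exclusion:
Individual areas: |zone P| = 4, |zone Q| = 14.
|zone P∩zone Q|: x∈[1,3], y∈[2,3] → 2·1 = 2.
|zone P ∪ zone Q| = 18 − 2 = 16.00.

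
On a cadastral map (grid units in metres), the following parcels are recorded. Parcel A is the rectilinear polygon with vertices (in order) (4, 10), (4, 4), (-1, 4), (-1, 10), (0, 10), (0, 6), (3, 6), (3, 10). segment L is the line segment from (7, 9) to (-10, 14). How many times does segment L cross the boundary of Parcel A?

2

The segment meets the boundary at (3.6,10), (4,9.882).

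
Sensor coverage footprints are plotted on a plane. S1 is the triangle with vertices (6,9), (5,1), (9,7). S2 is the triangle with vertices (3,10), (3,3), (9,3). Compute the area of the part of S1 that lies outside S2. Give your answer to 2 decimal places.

|S1| = 13, |S1∩S2| = 4.8258.
|S1 ∖ S2| = |S1| − |S1∩S2| = 13 − 4.8258 = 8.17.

8.17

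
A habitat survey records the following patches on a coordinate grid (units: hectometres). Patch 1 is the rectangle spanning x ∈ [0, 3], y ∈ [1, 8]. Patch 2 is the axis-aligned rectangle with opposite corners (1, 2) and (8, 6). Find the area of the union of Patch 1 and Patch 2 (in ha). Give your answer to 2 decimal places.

41.00

By inclusion–exclusion:
Individual areas: |Patch 1| = 21, |Patch 2| = 28.
|Patch 1∩Patch 2|: x∈[1,3], y∈[2,6] → 2·4 = 8.
|Patch 1 ∪ Patch 2| = 49 − 8 = 41.00.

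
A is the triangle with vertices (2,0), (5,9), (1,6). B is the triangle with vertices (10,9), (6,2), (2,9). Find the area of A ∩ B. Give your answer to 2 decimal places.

2.61

The intersection is the polygon with vertices (3.895,5.684), (2.9,7.425), (5,9).
By the shoelace formula its area is 2.61.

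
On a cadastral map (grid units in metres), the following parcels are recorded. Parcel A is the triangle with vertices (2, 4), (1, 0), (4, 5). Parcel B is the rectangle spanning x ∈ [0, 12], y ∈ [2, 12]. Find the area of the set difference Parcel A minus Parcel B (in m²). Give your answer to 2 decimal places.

|Parcel A| = 3.5, |Parcel A∩Parcel B| = 2.8.
|Parcel A ∖ Parcel B| = |Parcel A| − |Parcel A∩Parcel B| = 3.5 − 2.8 = 0.70.

0.70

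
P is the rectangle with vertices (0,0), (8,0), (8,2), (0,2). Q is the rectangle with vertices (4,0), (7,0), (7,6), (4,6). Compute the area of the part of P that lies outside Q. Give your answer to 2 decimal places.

10.00

|P∩Q|: x∈[4,7], y∈[0,2] → 3·2 = 6.
|P| = 16.
|P ∖ Q| = |P| − |P∩Q| = 16 − 6 = 10.00.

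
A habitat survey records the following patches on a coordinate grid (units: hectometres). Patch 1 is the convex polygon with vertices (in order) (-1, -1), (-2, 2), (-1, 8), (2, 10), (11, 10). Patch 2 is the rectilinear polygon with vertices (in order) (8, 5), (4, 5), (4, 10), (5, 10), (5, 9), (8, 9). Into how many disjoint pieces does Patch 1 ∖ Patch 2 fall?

2

Patch 1 ∖ Patch 2 splits into 2 disjoint pieces (area 46.1364, area 7.125).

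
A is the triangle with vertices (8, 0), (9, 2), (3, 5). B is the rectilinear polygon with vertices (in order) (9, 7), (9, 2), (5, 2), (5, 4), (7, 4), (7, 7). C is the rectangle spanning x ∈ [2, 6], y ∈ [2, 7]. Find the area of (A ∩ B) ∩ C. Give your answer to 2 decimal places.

1.25

The region (A ∩ B) ∩ C is the polygon with vertices (5,3), (5,4), (6,3.5), (6,2).
By the shoelace formula its area is 1.25.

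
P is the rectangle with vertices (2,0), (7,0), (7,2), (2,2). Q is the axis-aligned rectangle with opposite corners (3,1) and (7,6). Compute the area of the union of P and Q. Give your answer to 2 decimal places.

By inclusion–exclusion:
Individual areas: |P| = 10, |Q| = 20.
|P∩Q|: x∈[3,7], y∈[1,2] → 4·1 = 4.
|P ∪ Q| = 30 − 4 = 26.00.

26.00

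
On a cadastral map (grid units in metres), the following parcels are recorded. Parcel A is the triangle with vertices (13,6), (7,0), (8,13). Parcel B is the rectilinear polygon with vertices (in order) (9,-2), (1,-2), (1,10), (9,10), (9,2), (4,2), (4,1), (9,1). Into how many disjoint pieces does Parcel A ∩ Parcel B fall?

Parcel A ∩ Parcel B splits into 2 disjoint pieces (area 0.4615, area 12.3077).

2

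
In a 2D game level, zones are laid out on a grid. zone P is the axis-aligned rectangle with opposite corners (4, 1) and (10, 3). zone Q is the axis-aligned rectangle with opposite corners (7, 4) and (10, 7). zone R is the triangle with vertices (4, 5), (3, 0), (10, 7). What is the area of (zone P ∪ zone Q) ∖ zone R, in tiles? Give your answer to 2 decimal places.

16.00

|zone P ∪ zone Q| = 21.
|(zone P ∪ zone Q) ∩ zone R| = 5.
|(zone P ∪ zone Q) ∖ zone R| = 21 − 5 = 16.00.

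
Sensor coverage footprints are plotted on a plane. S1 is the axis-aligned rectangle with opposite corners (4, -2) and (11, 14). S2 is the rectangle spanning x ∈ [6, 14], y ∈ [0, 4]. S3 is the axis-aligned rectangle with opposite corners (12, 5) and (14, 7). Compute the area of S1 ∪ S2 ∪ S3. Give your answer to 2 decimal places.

By inclusion–exclusion:
Individual areas: |S1| = 112, |S2| = 32, |S3| = 4.
|S1∩S2|: x∈[6,11], y∈[0,4] → 5·4 = 20.
|S1∩S3| = 0 (no overlap).
|S2∩S3| = 0 (no overlap).
|S1∩S2∩S3| = 0.
|S1 ∪ S2 ∪ S3| = 148 − 20 + 0 = 128.00.

128.00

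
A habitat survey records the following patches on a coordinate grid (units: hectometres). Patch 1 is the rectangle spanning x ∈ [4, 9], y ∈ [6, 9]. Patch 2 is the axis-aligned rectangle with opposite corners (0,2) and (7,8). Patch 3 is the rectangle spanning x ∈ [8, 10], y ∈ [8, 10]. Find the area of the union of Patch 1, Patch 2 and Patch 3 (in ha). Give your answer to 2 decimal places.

54.00

By inclusion–exclusion:
Individual areas: |Patch 1| = 15, |Patch 2| = 42, |Patch 3| = 4.
|Patch 1∩Patch 2|: x∈[4,7], y∈[6,8] → 3·2 = 6.
|Patch 1∩Patch 3|: x∈[8,9], y∈[8,9] → 1·1 = 1.
|Patch 2∩Patch 3| = 0 (no overlap).
|Patch 1∩Patch 2∩Patch 3| = 0.
|Patch 1 ∪ Patch 2 ∪ Patch 3| = 61 − 7 + 0 = 54.00.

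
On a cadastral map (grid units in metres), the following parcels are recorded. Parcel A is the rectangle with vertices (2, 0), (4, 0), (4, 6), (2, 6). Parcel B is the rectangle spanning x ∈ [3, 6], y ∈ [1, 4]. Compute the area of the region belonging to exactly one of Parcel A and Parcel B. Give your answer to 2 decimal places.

|Parcel A∩Parcel B|: x∈[3,4], y∈[1,4] → 1·3 = 3.
|Parcel A △ Parcel B| = |Parcel A| + |Parcel B| − 2·|Parcel A∩Parcel B| = 12 + 9 − 6 = 15.00.

15.00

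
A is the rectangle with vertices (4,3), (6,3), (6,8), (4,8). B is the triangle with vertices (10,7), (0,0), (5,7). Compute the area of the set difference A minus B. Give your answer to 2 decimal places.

|A| = 10, |A∩B| = 6.2714.
|A ∖ B| = |A| − |A∩B| = 10 − 6.2714 = 3.73.

3.73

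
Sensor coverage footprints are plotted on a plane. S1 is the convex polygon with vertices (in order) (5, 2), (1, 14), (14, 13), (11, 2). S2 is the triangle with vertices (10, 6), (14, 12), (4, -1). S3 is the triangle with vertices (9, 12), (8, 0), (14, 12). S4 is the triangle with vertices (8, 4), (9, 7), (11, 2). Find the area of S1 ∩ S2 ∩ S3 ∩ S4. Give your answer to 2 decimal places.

The intersection is the polygon with vertices (8.338,4.061), (8.393,4.71), (9.395,6.013), (9.591,5.523).
By the shoelace formula its area is 0.74.

0.74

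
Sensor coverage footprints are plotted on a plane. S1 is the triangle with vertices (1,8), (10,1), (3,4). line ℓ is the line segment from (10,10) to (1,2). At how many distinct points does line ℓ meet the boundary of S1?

The segment meets the boundary at (3.169,3.928), (4.6,5.2).

2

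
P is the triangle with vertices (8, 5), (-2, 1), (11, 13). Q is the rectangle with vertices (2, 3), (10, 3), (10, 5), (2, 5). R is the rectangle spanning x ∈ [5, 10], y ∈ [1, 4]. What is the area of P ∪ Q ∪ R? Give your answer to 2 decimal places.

By inclusion–exclusion:
Individual areas: |P| = 34, |Q| = 16, |R| = 15.
|P∩Q| = 6.9487.
|P∩R| = 0.05.
|Q∩R|: x∈[5,10], y∈[3,4] → 5·1 = 5.
|P∩Q∩R| = 0.05.
|P ∪ Q ∪ R| = 65 − 11.9987 + 0.05 = 53.05.

53.05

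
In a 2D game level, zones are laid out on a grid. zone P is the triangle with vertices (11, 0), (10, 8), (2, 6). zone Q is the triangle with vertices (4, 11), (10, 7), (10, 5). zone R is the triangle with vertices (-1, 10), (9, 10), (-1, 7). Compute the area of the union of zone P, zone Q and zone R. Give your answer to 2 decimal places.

50.37

By inclusion–exclusion:
Individual areas: |zone P| = 33, |zone Q| = 6, |zone R| = 15.
|zone P∩zone Q| = 3.0545.
|zone P∩zone R| = 0.
|zone Q∩zone R| = 0.5789.
|zone P∩zone Q∩zone R| = 0.
|zone P ∪ zone Q ∪ zone R| = 54 − 3.6335 + 0 = 50.37.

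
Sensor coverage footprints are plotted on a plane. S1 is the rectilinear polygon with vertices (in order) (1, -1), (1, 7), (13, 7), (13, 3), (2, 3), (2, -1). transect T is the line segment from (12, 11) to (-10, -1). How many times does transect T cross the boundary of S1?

The segment meets the boundary at (1,5), (4.667,7).

2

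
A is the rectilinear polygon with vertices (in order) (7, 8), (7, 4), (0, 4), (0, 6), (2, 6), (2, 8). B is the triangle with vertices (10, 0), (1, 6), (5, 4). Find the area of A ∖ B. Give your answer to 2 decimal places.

|A| = 24, |A∩B| = 1.
|A ∖ B| = |A| − |A∩B| = 24 − 1 = 23.00.

23.00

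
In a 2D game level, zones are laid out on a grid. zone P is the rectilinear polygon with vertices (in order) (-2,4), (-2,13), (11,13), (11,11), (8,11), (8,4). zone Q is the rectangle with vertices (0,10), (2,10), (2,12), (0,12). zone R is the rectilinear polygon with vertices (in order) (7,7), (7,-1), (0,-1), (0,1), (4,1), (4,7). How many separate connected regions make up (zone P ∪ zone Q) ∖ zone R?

1

(zone P ∪ zone Q) ∖ zone R is a single connected region.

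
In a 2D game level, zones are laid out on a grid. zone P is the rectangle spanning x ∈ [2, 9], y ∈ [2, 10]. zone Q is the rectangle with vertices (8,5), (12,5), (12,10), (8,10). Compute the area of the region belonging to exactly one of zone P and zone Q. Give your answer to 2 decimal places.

66.00

|zone P∩zone Q|: x∈[8,9], y∈[5,10] → 1·5 = 5.
|zone P △ zone Q| = |zone P| + |zone Q| − 2·|zone P∩zone Q| = 56 + 20 − 10 = 66.00.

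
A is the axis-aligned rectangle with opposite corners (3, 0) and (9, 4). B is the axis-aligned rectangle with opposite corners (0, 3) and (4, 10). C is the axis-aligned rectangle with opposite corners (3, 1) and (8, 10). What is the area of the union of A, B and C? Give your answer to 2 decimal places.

By inclusion–exclusion:
Individual areas: |A| = 24, |B| = 28, |C| = 45.
|A∩B|: x∈[3,4], y∈[3,4] → 1·1 = 1.
|A∩C|: x∈[3,8], y∈[1,4] → 5·3 = 15.
|B∩C|: x∈[3,4], y∈[3,10] → 1·7 = 7.
|A∩B∩C| = 1.
|A ∪ B ∪ C| = 97 − 23 + 1 = 75.00.

75.00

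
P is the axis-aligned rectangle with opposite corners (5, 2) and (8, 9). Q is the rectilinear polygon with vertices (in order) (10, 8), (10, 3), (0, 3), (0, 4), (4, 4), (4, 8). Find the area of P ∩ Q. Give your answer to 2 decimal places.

The intersection is the polygon with vertices (8,3), (5,3), (5,8), (8,8).
By the shoelace formula its area is 15.00.

15.00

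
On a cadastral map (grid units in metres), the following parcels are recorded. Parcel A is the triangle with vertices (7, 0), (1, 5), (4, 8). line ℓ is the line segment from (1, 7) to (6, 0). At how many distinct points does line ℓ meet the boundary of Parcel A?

The segment meets the boundary at (4.529,2.059), (1.833,5.833).

2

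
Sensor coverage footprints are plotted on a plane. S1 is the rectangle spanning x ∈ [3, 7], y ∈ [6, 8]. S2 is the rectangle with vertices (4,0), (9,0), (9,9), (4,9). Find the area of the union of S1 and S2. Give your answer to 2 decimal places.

47.00

By inclusion–exclusion:
Individual areas: |S1| = 8, |S2| = 45.
|S1∩S2|: x∈[4,7], y∈[6,8] → 3·2 = 6.
|S1 ∪ S2| = 53 − 6 = 47.00.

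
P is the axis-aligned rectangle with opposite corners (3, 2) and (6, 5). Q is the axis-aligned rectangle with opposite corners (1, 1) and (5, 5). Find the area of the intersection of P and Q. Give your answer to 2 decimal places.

|P∩Q|: x∈[3,5], y∈[2,5] → 2·3 = 6.

6.00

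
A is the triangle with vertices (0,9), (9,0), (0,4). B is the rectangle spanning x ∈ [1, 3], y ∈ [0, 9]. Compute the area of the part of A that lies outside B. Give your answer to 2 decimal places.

|A| = 22.5, |A∩B| = 7.7778.
|A ∖ B| = |A| − |A∩B| = 22.5 − 7.7778 = 14.72.

14.72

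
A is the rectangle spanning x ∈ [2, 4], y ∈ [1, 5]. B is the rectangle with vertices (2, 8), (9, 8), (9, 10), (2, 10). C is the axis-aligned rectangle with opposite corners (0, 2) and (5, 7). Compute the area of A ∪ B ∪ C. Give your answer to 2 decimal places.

By inclusion–exclusion:
Individual areas: |A| = 8, |B| = 14, |C| = 25.
|A∩B| = 0 (no overlap).
|A∩C|: x∈[2,4], y∈[2,5] → 2·3 = 6.
|B∩C| = 0 (no overlap).
|A∩B∩C| = 0.
|A ∪ B ∪ C| = 47 − 6 + 0 = 41.00.

41.00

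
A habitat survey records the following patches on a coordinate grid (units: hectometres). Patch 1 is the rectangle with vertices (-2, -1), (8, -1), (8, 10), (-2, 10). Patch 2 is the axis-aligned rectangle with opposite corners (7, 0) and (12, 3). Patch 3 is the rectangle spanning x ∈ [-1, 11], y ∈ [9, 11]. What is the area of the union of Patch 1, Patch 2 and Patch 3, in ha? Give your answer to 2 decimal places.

137.00

By inclusion–exclusion:
Individual areas: |Patch 1| = 110, |Patch 2| = 15, |Patch 3| = 24.
|Patch 1∩Patch 2|: x∈[7,8], y∈[0,3] → 1·3 = 3.
|Patch 1∩Patch 3|: x∈[-1,8], y∈[9,10] → 9·1 = 9.
|Patch 2∩Patch 3| = 0 (no overlap).
|Patch 1∩Patch 2∩Patch 3| = 0.
|Patch 1 ∪ Patch 2 ∪ Patch 3| = 149 − 12 + 0 = 137.00.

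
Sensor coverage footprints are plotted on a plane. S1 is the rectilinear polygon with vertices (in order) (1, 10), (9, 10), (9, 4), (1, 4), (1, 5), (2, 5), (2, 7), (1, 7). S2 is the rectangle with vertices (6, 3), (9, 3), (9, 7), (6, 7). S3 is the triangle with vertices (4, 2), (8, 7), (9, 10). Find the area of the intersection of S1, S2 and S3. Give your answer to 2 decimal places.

1.49

The intersection is the polygon with vertices (6,5.2), (7.125,7), (8,7), (6,4.5).
By the shoelace formula its area is 1.49.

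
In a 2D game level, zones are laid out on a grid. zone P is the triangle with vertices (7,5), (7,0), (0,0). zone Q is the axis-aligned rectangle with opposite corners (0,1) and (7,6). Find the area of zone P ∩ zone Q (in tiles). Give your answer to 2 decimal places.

The intersection is the polygon with vertices (7,1), (1.4,1), (7,5).
By the shoelace formula its area is 11.20.

11.20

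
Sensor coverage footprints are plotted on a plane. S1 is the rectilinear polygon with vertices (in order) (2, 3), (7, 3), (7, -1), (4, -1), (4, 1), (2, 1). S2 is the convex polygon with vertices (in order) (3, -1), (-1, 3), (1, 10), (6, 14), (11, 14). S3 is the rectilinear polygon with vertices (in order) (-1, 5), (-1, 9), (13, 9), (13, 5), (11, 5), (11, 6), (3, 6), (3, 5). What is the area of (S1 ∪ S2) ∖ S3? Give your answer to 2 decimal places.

|S1 ∪ S2| = 97.7958.
|(S1 ∪ S2) ∩ S3| = 25.0286.
|(S1 ∪ S2) ∖ S3| = 97.7958 − 25.0286 = 72.77.

72.77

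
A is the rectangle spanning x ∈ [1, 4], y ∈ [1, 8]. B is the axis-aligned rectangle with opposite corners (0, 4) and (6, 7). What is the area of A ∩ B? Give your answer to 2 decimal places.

9.00

|A∩B|: x∈[1,4], y∈[4,7] → 3·3 = 9.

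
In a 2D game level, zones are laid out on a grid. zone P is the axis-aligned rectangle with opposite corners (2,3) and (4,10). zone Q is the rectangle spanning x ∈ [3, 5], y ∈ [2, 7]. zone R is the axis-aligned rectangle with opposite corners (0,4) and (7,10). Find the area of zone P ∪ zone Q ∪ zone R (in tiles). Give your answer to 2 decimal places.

By inclusion–exclusion:
Individual areas: |zone P| = 14, |zone Q| = 10, |zone R| = 42.
|zone P∩zone Q|: x∈[3,4], y∈[3,7] → 1·4 = 4.
|zone P∩zone R|: x∈[2,4], y∈[4,10] → 2·6 = 12.
|zone Q∩zone R|: x∈[3,5], y∈[4,7] → 2·3 = 6.
|zone P∩zone Q∩zone R| = 3.
|zone P ∪ zone Q ∪ zone R| = 66 − 22 + 3 = 47.00.

47.00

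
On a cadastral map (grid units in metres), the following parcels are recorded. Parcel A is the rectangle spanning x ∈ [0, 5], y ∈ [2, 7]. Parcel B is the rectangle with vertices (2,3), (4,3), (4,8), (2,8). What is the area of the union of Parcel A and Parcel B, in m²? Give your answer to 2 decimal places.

By inclusion–exclusion:
Individual areas: |Parcel A| = 25, |Parcel B| = 10.
|Parcel A∩Parcel B|: x∈[2,4], y∈[3,7] → 2·4 = 8.
|Parcel A ∪ Parcel B| = 35 − 8 = 27.00.

27.00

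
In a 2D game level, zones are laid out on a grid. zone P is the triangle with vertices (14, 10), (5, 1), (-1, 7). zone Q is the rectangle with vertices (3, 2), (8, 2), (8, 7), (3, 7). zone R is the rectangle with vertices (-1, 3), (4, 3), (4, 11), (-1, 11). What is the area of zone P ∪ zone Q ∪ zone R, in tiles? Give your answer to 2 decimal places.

82.00

By inclusion–exclusion:
Individual areas: |zone P| = 54, |zone Q| = 25, |zone R| = 40.
|zone P∩zone Q| = 22.5.
|zone P∩zone R| = 14.5.
|zone Q∩zone R|: x∈[3,4], y∈[3,7] → 1·4 = 4.
|zone P∩zone Q∩zone R| = 4.
|zone P ∪ zone Q ∪ zone R| = 119 − 41 + 4 = 82.00.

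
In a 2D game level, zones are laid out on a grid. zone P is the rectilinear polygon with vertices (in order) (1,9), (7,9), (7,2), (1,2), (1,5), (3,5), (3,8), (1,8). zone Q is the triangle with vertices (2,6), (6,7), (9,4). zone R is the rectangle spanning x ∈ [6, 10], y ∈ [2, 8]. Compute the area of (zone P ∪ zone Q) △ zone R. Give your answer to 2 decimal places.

46.84

|zone P ∪ zone Q| = 37.6964.
|(zone P ∪ zone Q) ∩ zone R| = 7.4286.
|(zone P ∪ zone Q) △ zone R| = 37.6964 + 24 − 14.8571 = 46.84.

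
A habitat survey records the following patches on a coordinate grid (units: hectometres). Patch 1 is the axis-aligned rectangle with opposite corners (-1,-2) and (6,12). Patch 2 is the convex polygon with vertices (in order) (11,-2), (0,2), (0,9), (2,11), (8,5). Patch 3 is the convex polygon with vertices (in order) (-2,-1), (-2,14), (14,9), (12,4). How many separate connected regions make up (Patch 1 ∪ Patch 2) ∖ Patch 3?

(Patch 1 ∪ Patch 2) ∖ Patch 3 splits into 2 disjoint pieces (area 31.537, area 0.4).

2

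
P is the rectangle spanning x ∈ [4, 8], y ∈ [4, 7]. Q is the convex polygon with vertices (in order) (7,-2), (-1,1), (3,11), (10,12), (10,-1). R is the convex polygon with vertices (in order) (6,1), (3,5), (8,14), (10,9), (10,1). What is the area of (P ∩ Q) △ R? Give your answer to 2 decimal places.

45.52

|P ∩ Q| = 12.
|(P ∩ Q) ∩ R| = 11.9889.
|(P ∩ Q) △ R| = 12 + 57.5 − 23.9778 = 45.52.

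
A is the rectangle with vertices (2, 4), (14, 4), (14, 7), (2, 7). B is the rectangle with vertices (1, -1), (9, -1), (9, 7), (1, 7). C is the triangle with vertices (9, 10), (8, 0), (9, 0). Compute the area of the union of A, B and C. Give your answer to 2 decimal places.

By inclusion–exclusion:
Individual areas: |A| = 36, |B| = 64, |C| = 5.
|A∩B|: x∈[2,9], y∈[4,7] → 7·3 = 21.
|A∩C| = 1.35.
|B∩C| = 4.55.
|A∩B∩C| = 1.35.
|A ∪ B ∪ C| = 105 − 26.9 + 1.35 = 79.45.

79.45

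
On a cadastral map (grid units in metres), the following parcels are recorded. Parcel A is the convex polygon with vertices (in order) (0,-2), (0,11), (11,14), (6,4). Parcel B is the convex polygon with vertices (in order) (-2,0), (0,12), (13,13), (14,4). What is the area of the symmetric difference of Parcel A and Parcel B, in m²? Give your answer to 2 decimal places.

78.94

|Parcel A| = 86.5, |Parcel B| = 151, |Parcel A∩Parcel B| = 79.2798.
|Parcel A △ Parcel B| = |Parcel A| + |Parcel B| − 2·|Parcel A∩Parcel B| = 86.5 + 151 − 158.5595 = 78.94.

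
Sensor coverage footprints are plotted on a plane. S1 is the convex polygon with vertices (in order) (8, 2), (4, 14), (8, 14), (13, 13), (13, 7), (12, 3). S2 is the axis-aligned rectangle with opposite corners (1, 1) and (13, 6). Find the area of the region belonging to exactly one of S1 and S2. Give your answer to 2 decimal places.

100.92

|S1| = 76.5, |S2| = 60, |S1∩S2| = 17.7917.
|S1 △ S2| = |S1| + |S2| − 2·|S1∩S2| = 76.5 + 60 − 35.5833 = 100.92.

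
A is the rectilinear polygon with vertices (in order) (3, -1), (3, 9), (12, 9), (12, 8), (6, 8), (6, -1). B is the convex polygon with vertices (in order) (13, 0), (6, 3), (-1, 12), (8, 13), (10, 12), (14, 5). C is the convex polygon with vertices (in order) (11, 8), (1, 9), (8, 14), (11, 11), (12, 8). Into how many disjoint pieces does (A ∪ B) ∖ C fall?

2

(A ∪ B) ∖ C splits into 2 disjoint pieces (area 80.4632, area 11.3545).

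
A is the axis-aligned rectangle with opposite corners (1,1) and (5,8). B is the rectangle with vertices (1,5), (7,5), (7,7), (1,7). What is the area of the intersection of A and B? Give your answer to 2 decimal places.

8.00

|A∩B|: x∈[1,5], y∈[5,7] → 4·2 = 8.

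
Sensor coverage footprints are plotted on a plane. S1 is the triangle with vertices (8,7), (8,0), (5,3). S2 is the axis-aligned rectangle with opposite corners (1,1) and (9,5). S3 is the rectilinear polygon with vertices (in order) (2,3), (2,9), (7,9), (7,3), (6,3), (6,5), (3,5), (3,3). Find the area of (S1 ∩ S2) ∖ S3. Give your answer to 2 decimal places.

|S1 ∩ S2| = 8.5.
|(S1 ∩ S2) ∩ S3| = 1.8333.
|(S1 ∩ S2) ∖ S3| = 8.5 − 1.8333 = 6.67.

6.67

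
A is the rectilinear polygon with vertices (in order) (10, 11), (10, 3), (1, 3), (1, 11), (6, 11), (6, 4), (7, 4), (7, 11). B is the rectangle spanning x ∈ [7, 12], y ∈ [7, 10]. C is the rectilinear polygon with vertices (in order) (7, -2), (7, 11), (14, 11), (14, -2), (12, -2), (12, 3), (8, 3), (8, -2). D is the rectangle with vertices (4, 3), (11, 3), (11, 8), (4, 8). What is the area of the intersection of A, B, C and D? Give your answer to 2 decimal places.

The intersection is the polygon with vertices (7,8), (10,8), (10,7), (7,7).
By the shoelace formula its area is 3.00.

3.00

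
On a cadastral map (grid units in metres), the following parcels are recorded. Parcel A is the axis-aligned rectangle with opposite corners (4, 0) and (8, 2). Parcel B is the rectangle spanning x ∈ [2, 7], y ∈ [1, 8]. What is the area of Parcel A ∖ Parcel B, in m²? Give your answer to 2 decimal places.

5.00

|Parcel A∩Parcel B|: x∈[4,7], y∈[1,2] → 3·1 = 3.
|Parcel A| = 8.
|Parcel A ∖ Parcel B| = |Parcel A| − |Parcel A∩Parcel B| = 8 − 3 = 5.00.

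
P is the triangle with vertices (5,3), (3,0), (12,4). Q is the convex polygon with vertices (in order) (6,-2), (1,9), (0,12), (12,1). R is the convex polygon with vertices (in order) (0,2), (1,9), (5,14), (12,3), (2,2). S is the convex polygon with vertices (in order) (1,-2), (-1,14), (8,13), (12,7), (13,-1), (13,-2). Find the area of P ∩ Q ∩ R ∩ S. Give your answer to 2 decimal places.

3.73

The intersection is the polygon with vertices (9.796,3.02), (9.097,2.71), (4.5,2.25), (5,3), (9.168,3.595).
By the shoelace formula its area is 3.73.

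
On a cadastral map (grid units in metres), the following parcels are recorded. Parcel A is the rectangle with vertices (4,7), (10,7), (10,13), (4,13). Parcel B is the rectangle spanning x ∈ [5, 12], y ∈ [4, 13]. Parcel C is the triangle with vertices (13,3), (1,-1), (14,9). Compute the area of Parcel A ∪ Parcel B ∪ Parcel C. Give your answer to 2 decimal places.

By inclusion–exclusion:
Individual areas: |Parcel A| = 36, |Parcel B| = 63, |Parcel C| = 34.
|Parcel A∩Parcel B|: x∈[5,10], y∈[7,13] → 5·6 = 30.
|Parcel A∩Parcel C| = 0.
|Parcel B∩Parcel C| = 7.7885.
|Parcel A∩Parcel B∩Parcel C| = 0.
|Parcel A ∪ Parcel B ∪ Parcel C| = 133 − 37.7885 + 0 = 95.21.

95.21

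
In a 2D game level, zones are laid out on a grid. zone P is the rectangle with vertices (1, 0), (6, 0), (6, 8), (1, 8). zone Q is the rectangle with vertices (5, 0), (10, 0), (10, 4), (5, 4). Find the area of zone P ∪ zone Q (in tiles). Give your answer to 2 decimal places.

By inclusion–exclusion:
Individual areas: |zone P| = 40, |zone Q| = 20.
|zone P∩zone Q|: x∈[5,6], y∈[0,4] → 1·4 = 4.
|zone P ∪ zone Q| = 60 − 4 = 56.00.

56.00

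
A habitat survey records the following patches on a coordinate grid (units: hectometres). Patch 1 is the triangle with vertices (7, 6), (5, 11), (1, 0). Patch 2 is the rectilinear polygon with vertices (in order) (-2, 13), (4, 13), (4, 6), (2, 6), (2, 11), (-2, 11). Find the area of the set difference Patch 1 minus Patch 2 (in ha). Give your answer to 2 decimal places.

20.08

|Patch 1| = 21, |Patch 1∩Patch 2| = 0.9205.
|Patch 1 ∖ Patch 2| = |Patch 1| − |Patch 1∩Patch 2| = 21 − 0.9205 = 20.08.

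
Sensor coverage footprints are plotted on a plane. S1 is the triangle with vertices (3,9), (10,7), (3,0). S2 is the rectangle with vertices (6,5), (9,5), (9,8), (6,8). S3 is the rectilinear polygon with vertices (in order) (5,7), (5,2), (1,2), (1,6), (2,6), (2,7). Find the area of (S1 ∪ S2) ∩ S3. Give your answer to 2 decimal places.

The region (S1 ∪ S2) ∩ S3 is the polygon with vertices (3,7), (5,7), (5,2), (3,2).
By the shoelace formula its area is 10.00.

10.00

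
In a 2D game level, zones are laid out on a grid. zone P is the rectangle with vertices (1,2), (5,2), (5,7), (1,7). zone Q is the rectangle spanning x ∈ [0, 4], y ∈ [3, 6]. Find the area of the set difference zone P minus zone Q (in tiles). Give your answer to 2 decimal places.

|zone P∩zone Q|: x∈[1,4], y∈[3,6] → 3·3 = 9.
|zone P| = 20.
|zone P ∖ zone Q| = |zone P| − |zone P∩zone Q| = 20 − 9 = 11.00.

11.00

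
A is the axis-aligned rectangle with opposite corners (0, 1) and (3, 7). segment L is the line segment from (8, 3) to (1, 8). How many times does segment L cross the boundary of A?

2

The segment meets the boundary at (3,6.571), (2.4,7).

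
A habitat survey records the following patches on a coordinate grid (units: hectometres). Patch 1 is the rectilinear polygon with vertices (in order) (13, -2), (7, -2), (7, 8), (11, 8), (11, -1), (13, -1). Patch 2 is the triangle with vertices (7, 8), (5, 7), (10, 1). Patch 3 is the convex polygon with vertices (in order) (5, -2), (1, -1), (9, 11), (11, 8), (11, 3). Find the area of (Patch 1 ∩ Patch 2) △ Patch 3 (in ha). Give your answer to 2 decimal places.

|Patch 1 ∩ Patch 2| = 5.1.
|(Patch 1 ∩ Patch 2) ∩ Patch 3| = 4.9802.
|(Patch 1 ∩ Patch 2) △ Patch 3| = 5.1 + 62 − 9.9604 = 57.14.

57.14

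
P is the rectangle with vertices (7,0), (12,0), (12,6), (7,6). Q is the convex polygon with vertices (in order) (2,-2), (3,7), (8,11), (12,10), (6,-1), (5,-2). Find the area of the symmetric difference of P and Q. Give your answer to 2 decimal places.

|P| = 30, |Q| = 70, |P∩Q| = 7.2803.
|P △ Q| = |P| + |Q| − 2·|P∩Q| = 30 + 70 − 14.5606 = 85.44.

85.44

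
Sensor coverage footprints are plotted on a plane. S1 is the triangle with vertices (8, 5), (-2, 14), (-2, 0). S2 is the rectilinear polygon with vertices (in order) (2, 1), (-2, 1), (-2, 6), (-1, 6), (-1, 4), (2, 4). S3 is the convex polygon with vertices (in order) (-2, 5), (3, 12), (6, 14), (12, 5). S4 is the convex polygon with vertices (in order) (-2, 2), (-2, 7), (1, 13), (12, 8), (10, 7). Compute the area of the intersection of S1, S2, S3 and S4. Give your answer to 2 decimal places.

0.64

The intersection is the polygon with vertices (-1,5), (-2,5), (-1.286,6), (-1,6).
By the shoelace formula its area is 0.64.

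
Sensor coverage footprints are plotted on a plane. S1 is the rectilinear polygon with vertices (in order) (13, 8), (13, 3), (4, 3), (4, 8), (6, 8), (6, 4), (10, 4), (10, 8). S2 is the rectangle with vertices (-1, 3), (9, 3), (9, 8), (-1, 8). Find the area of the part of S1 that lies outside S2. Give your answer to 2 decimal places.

16.00

|S1| = 29, |S1∩S2| = 13.
|S1 ∖ S2| = |S1| − |S1∩S2| = 29 − 13 = 16.00.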